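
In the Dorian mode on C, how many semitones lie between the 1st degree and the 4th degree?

The scale is C D E♭ F G A B♭.
C up to F is a perfect fourth — 5 semitones.

5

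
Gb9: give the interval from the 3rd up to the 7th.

diminished fifth

Spelling the chord: Gb Bb Db Fb Ab.
So we need the interval from Bb up to Fb.
5 letter names make it a fifth; at 6 semitones (a half step narrower than perfect) the quality is diminished.
That tritone between 3rd and 7th is what gives the dominant seventh its pull toward resolution.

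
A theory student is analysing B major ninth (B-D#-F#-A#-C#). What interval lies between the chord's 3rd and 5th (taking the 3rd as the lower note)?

minor third

The 3rd is D# and the 5th is F#.
D# up to F# is 3 semitones, a half step narrower than a major third, so the interval is minor.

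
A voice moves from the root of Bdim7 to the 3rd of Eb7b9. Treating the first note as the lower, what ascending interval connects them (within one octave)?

The root of Bdim7 is B; the 3rd of Eb7b9 is G.
6 letter names make it a sixth; at 8 semitones (a half step narrower than major) the quality is minor.

m6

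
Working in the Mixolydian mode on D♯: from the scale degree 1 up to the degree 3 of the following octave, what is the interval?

major tenth

The scale runs D♯ E♯ F𝄪 G♯ A♯ B♯ C♯.
The scale degree 1 is D♯ and the scale degree 3 (up an octave) is F𝄪.
Counting 10 letters and 16 half steps from D♯ gives a major tenth.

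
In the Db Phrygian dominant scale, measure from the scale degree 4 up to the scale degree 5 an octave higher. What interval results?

major 9th

The scale runs Db Ebb F Gb Ab Bbb Cb.
So we need the interval from Gb up to Ab.
From Gb to Ab is 14 semitones, exactly the major ninth.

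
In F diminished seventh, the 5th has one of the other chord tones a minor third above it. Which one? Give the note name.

Ebb

F diminished seventh: F, Ab, Cb, Ebb.
The 5th is Cb. A minor third above Cb is Ebb.
Ebb is the chord's 7th.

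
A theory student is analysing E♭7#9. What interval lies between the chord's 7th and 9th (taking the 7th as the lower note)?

augmented 3rd

E♭7#9: E♭ G B♭ D♭ F♯.
7th = D♭; 9th = F♯.
From D♭ to F♯: 5 semitones over a third = augmented.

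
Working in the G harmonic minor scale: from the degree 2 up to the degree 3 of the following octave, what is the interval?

minor ninth

The scale runs G A Bb C D Eb F#.
Degree 2 = A; degree 3 (up an octave) = Bb.
From A to Bb: 13 semitones over a ninth = minor.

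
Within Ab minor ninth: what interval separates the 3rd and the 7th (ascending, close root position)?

Abm9: Ab–Cb–Eb–Gb–Bb.
That puts Cb below Gb.
Counting 5 letters and 7 half steps from Cb gives a perfect fifth.

P5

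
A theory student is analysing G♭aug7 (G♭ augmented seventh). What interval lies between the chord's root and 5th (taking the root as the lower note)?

augmented fifth

G♭+7 (G♭ augmented seventh): G♭, B♭, D, F♭.
That puts G♭ below D.
5 letter names make it a fifth; at 8 semitones (a half step wider than perfect) the quality is augmented.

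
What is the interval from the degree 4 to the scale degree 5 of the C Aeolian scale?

C natural minor: C D Eb F G Ab Bb.
So we need the interval from F up to G.
From F to G is 2 semitones, exactly the major second.

M2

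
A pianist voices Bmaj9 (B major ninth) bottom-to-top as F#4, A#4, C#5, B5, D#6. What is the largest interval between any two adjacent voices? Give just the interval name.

Adjacent intervals: F#4→A#4 = major third; A#4→C#5 = minor third; C#5→B5 = minor seventh; B5→D#6 = major third.
The largest is C#5 to B5, a minor seventh (10 semitones).

minor seventh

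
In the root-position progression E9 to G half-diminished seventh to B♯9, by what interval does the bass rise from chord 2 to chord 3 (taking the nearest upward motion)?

augmented third

The roots are G and B♯.
3 letter names make it a third; at 5 semitones (a half step wider than major) the quality is augmented.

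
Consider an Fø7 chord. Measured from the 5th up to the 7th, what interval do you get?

major third

Spelling the chord: F, Ab, Cb, Eb.
That puts Cb below Eb.
From Cb to Eb is 4 semitones, exactly the major third.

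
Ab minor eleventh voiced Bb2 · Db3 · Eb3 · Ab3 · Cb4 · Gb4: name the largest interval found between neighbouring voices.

perfect 5th

Adjacent intervals: Bb2→Db3 = minor third; Db3→Eb3 = major second; Eb3→Ab3 = perfect fourth; Ab3→Cb4 = minor third; Cb4→Gb4 = perfect fifth.
The largest is Cb4 to Gb4, a perfect fifth (7 semitones).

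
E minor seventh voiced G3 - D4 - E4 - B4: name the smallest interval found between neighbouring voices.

M2

Adjacent intervals: G3→D4 = perfect fifth; D4→E4 = major second; E4→B4 = perfect fifth.
The smallest is D4 to E4, a major second (2 semitones).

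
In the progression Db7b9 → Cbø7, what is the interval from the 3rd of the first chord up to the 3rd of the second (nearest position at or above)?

diminished seventh

Db7b9 has F as its 3rd, and Cbø7 has Ebb as its 3rd.
From F to Ebb: 9 semitones over a seventh = diminished.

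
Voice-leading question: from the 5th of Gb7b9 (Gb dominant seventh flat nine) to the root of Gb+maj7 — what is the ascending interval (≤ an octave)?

perfect fourth

The 5th of Gb7b9 (Gb dominant seventh flat nine) is Db; the root of Gb+maj7 is Gb.
Counting 4 letters and 5 half steps from Db gives a perfect fourth.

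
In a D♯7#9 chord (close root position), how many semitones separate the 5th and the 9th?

D♯7#9 is spelled D♯, F𝄪, A♯, C♯, E𝄪.
A♯ to E𝄪 is an augmented fifth: 8 semitones.

8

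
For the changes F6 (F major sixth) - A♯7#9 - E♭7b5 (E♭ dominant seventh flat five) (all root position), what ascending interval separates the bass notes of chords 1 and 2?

The roots are F and A♯.
3 letter names make it a third; at 5 semitones (a half step wider than major) the quality is augmented.

augmented third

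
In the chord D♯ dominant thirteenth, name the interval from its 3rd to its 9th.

Spelling the chord: D♯, F𝄪, A♯, C♯, E♯, B♯.
That puts F𝄪 below E♯.
From F𝄪 to E♯: 10 semitones over a seventh = minor.

m7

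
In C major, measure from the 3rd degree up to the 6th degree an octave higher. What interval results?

perfect 11th

Spelling C major: C D E F G A B.
So we need the interval from E up to A.
From E to A is 17 semitones, exactly the perfect eleventh.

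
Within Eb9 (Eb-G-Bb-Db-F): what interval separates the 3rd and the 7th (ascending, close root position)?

diminished fifth

3rd = G; 7th = Db.
G up to Db is 6 semitones, a half step narrower than a perfect fifth, so the interval is diminished.
This 3–7 tritone is the characteristic tension at the heart of the dominant sound.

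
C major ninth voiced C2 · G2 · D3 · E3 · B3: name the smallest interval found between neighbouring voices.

Adjacent intervals: C2→G2 = perfect fifth; G2→D3 = perfect fifth; D3→E3 = major second; E3→B3 = perfect fifth.
The smallest is D3 to E3, a major second (2 semitones).

major second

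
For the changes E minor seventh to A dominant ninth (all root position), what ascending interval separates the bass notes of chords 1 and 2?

The roots are E and A.
E up to A spans 4 letter names and 5 semitones — a perfect fourth.

perfect 4th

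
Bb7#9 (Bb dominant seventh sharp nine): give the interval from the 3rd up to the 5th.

The chord tones of Bb7#9 (Bb dominant seventh sharp nine) are Bb-D-F-Ab-C#.
So we need the interval from D up to F.
D up to F is 3 semitones, a half step narrower than a major third, so the interval is minor.

m3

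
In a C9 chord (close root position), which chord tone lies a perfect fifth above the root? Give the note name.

G

C9 (C dominant ninth) is spelled C-E-G-Bb-D.
The root is C. A perfect fifth above C is G.
G is the chord's 5th.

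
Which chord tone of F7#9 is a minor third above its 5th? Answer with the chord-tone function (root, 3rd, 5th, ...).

F7#9 is spelled F, A, C, Eb, G#.
The 5th is C. A minor third above C is Eb.
Eb is the chord's 7th.

7th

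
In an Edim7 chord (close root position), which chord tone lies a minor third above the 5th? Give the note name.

The chord tones of E diminished seventh are E-G-B♭-D♭.
The 5th is B♭. A minor third above B♭ is D♭.
D♭ is the chord's 7th.

Db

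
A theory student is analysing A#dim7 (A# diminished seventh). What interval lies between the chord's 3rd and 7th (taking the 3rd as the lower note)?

diminished 5th

A#°7 is spelled A# C# E G.
So we need the interval from C# up to G.
From C# to G: 6 semitones over a fifth = diminished.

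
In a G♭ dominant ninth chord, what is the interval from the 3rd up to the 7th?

The chord tones of G♭9 are G♭–B♭–D♭–F♭–A♭.
3rd = B♭; 7th = F♭.
From B♭ to F♭: 6 semitones over a fifth = diminished.

diminished fifth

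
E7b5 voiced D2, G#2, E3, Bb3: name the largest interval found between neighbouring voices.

Adjacent intervals: D2→G#2 = augmented fourth; G#2→E3 = minor sixth; E3→Bb3 = diminished fifth.
The largest is G#2 to E3, a minor sixth (8 semitones).

minor sixth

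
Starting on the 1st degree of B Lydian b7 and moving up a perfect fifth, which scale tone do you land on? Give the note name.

The scale is B C# D# E# F# G# A.
The 1st degree is B; a perfect fifth above that is F# — scale degree 5.

F#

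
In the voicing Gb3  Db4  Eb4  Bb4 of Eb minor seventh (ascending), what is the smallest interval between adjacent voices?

Adjacent intervals: Gb3→Db4 = perfect fifth; Db4→Eb4 = major second; Eb4→Bb4 = perfect fifth.
The smallest is Db4 to Eb4, a major second (2 semitones).

major second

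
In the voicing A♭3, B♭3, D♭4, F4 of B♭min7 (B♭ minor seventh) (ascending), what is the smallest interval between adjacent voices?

major second

Adjacent intervals: A♭3→B♭3 = major second; B♭3→D♭4 = minor third; D♭4→F4 = major third.
The smallest is A♭3 to B♭3, a major second (2 semitones).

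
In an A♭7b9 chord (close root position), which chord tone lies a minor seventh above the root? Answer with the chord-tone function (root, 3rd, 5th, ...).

7th

A♭7b9 (A♭ dominant seventh flat nine) is spelled A♭ C E♭ G♭ B𝄫.
The root is A♭. A minor seventh above A♭ is G♭.
G♭ is the chord's 7th.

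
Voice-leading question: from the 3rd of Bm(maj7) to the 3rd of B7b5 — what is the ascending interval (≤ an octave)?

The 3rd of Bm(maj7) is D; the 3rd of B7b5 is D♯.
From D to D♯: 1 semitone over a unison = augmented.

augmented unison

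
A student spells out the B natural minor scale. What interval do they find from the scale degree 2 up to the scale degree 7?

minor sixth

The scale runs B C# D E F# G A.
So we need the interval from C# up to A.
6 letter names make it a sixth; at 8 semitones (a half step narrower than major) the quality is minor.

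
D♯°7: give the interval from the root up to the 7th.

diminished seventh

D♯°7 (D♯ diminished seventh) is spelled D♯, F♯, A, C.
That puts D♯ below C.
From D♯ to C: 9 semitones over a seventh = diminished.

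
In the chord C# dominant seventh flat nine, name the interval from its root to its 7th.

minor 7th

The chord tones of C#7b9 (C# dominant seventh flat nine) are C#, E#, G#, B, D.
The root is C# and the 7th is B.
7 letter names make it a seventh; at 10 semitones (a half step narrower than major) the quality is minor.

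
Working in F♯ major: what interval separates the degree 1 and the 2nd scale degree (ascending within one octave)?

major second

F♯ major: F♯ G♯ A♯ B C♯ D♯ E♯.
That puts F♯ below G♯.
From F♯ to G♯ is 2 semitones, exactly the major second.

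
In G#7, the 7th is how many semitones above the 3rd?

The chord tones of G#7 (G# dominant seventh) are G# B# D# F#.
B# to F# is a diminished fifth: 6 semitones.

6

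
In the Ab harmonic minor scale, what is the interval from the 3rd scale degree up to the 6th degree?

Ab harmonic minor: Ab Bb Cb Db Eb Fb G.
So we need the interval from Cb up to Fb.
Cb up to Fb spans 4 letter names and 5 semitones — a perfect fourth.

P4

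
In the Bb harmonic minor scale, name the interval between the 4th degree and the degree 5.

major second

The scale runs Bb C Db Eb F Gb A.
4th degree = Eb; degree 5 = F.
Eb up to F spans 2 letter names and 2 semitones — a major second.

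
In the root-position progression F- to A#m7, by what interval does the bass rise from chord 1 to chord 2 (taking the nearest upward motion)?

The roots are F and A#.
From F to A#: 5 semitones over a third = augmented.

augmented third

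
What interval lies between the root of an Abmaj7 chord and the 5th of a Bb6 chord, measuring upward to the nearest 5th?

Abmaj7 has Ab as its root, and Bb6 has F as its 5th.
Counting 6 letters and 9 half steps from Ab gives a major sixth.

M6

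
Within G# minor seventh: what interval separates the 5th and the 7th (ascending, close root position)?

minor third

Spelling the chord: G#–B–D#–F#.
5th = D#; 7th = F#.
3 letter names make it a third; at 3 semitones (a half step narrower than major) the quality is minor.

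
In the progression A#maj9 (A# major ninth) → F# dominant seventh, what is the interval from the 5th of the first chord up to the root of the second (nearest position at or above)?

m2

The 5th of A#maj9 (A# major ninth) is E#; the root of F# dominant seventh is F#.
From E# to F#: 1 semitone over a second = minor.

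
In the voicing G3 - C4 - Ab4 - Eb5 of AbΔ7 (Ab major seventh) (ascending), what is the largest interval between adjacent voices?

minor sixth

Adjacent intervals: G3→C4 = perfect fourth; C4→Ab4 = minor sixth; Ab4→Eb5 = perfect fifth.
The largest is C4 to Ab4, a minor sixth (8 semitones).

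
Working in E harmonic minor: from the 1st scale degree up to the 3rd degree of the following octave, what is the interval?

Spelling E harmonic minor: E F♯ G A B C D♯.
So we need the interval from E up to G.
10 letter names make it a tenth; at 15 semitones (a half step narrower than major) the quality is minor.

minor tenth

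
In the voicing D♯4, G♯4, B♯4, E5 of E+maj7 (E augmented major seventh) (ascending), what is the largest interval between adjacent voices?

Adjacent intervals: D♯4→G♯4 = perfect fourth; G♯4→B♯4 = major third; B♯4→E5 = diminished fourth.
The largest is D♯4 to G♯4, a perfect fourth (5 semitones).

perfect 4th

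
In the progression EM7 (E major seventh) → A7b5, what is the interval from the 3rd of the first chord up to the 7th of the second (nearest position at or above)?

diminished 8th

The 3rd of EM7 (E major seventh) is G#; the 7th of A7b5 is G.
G# up to G is 11 semitones, a half step narrower than a perfect octave, so the interval is diminished.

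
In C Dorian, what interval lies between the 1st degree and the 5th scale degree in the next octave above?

perfect twelfth

C dorian: C D Eb F G A Bb.
So we need the interval from C up to G.
Counting 12 letters and 19 half steps from C gives a perfect twelfth.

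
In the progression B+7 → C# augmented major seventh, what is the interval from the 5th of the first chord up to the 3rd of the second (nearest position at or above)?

B+7 has F## as its 5th, and C# augmented major seventh has E# as its 3rd.
7 letter names make it a seventh; at 10 semitones (a half step narrower than major) the quality is minor.

minor seventh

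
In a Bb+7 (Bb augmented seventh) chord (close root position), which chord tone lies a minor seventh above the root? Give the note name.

The chord tones of Bb+7 are Bb-D-F#-Ab.
The root is Bb. A minor seventh above Bb is Ab.
Ab is the chord's 7th.

Ab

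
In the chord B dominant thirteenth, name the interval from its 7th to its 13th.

B13 (B dominant thirteenth) is spelled B-D♯-F♯-A-C♯-G♯.
That puts A below G♯.
A up to G♯ spans 7 letter names and 11 semitones — a major seventh.

major seventh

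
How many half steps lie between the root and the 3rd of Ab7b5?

The chord tones of Ab7b5 (Ab dominant seventh flat five) are Ab C Ebb Gb.
Ab to C is a major third: 4 semitones.

4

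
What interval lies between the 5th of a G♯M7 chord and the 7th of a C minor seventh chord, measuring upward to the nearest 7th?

diminished sixth

The 5th of G♯M7 is D♯; the 7th of C minor seventh is B♭.
From D♯ to B♭: 7 semitones over a sixth = diminished.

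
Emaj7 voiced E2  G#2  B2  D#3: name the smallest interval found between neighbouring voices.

Adjacent intervals: E2→G#2 = major third; G#2→B2 = minor third; B2→D#3 = major third.
The smallest is G#2 to B2, a minor third (3 semitones).

minor third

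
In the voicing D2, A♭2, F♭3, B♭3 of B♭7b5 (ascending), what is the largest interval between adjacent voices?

Adjacent intervals: D2→A♭2 = diminished fifth; A♭2→F♭3 = minor sixth; F♭3→B♭3 = augmented fourth.
The largest is A♭2 to F♭3, a minor sixth (8 semitones).

minor sixth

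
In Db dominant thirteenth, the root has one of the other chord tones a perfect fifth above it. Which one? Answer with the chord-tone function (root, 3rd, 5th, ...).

5th

Spelling the chord: Db-F-Ab-Cb-Eb-Bb.
The root is Db. A perfect fifth above Db is Ab.
Ab is the chord's 5th.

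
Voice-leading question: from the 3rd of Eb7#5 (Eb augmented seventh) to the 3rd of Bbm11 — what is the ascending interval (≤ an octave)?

Eb7#5 (Eb augmented seventh) has G as its 3rd, and Bbm11 has Db as its 3rd.
5 letter names make it a fifth; at 6 semitones (a half step narrower than perfect) the quality is diminished.

diminished fifth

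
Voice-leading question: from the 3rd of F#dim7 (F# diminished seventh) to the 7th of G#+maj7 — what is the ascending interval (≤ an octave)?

The 3rd of F#dim7 (F# diminished seventh) is A; the 7th of G#+maj7 is F##.
From A to F##: 10 semitones over a sixth = augmented.

augmented sixth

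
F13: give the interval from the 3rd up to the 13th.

P11

The chord tones of F13 (F dominant thirteenth) are F-A-C-E♭-G-D.
So we need the interval from A up to D.
Counting 11 letters and 17 half steps from A gives a perfect eleventh.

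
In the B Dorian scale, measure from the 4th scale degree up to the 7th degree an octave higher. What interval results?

B dorian: B C# D E F# G# A.
4th scale degree = E; 7th scale degree (up an octave) = A.
From E to A is 17 semitones, exactly the perfect eleventh.

perfect eleventh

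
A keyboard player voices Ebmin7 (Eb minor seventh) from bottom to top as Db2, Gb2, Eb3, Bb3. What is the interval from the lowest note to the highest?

The outer voices are Db2 and Bb3.
Counting 13 letters and 21 half steps from Db gives a major thirteenth.

major thirteenth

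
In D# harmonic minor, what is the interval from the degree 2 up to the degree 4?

m3

Spelling D# harmonic minor: D# E# F# G# A# B C##.
The degree 2 is E# and the 4th degree is G#.
From E# to G#: 3 semitones over a third = minor.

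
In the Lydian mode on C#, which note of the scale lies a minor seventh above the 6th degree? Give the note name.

The scale is C# D# E# F## G# A# B#.
The 6th degree is A#; a minor seventh above that is G# — scale degree 5.

G#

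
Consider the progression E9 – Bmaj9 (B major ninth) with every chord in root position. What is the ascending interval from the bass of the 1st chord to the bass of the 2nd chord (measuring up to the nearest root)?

The roots are E and B.
E up to B spans 5 letter names and 7 semitones — a perfect fifth.

perfect fifth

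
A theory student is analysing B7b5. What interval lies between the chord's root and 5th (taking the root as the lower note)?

Spelling the chord: B, D#, F, A.
Root = B; 5th = F.
5 letter names make it a fifth; at 6 semitones (a half step narrower than perfect) the quality is diminished.

diminished fifth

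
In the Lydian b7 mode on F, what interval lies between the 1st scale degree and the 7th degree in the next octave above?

Spelling the Lydian b7 mode on F: F G A B C D Eb.
The 1st scale degree is F and the scale degree 7 (up an octave) is Eb.
From F to Eb: 22 semitones over a fourteenth = minor.

minor fourteenth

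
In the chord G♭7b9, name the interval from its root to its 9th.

minor ninth

G♭7b9 is spelled G♭-B♭-D♭-F♭-A𝄫.
That puts G♭ below A𝄫.
G♭ up to A𝄫 is 13 semitones, a half step narrower than a major ninth, so the interval is minor.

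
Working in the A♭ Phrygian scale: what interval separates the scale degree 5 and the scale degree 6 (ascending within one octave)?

minor second

The scale runs A♭ B𝄫 C♭ D♭ E♭ F♭ G♭.
So we need the interval from E♭ up to F♭.
2 letter names make it a second; at 1 semitone (a half step narrower than major) the quality is minor.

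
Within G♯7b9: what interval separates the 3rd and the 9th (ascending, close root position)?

diminished 7th

The chord tones of G♯7b9 are G♯–B♯–D♯–F♯–A.
That puts B♯ below A.
From B♯ to A: 9 semitones over a seventh = diminished.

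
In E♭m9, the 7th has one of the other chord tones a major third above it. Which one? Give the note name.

Spelling the chord: E♭, G♭, B♭, D♭, F.
The 7th is D♭. A major third above D♭ is F.
F is the chord's 9th.

F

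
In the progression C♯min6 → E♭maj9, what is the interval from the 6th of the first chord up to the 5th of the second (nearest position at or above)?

C♯min6 has A♯ as its 6th, and E♭maj9 has B♭ as its 5th.
A♯ up to B♭ is 0 semitones, a whole step narrower than a major second, so the interval is diminished.

diminished 2nd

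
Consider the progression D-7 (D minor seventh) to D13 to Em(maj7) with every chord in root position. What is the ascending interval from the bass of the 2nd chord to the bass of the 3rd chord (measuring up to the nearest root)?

The roots are D and E.
Counting 2 letters and 2 half steps from D gives a major second.

major second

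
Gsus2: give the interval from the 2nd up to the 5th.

perfect 4th

Gsus2 (G sus2) is spelled G-A-D.
2nd = A; 5th = D.
From A to D is 5 semitones, exactly the perfect fourth.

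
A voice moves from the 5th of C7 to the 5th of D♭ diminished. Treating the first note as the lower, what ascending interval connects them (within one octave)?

The 5th of C7 is G; the 5th of D♭ diminished is A𝄫.
G up to A𝄫 is 0 semitones, a whole step narrower than a major second, so the interval is diminished.

diminished 2nd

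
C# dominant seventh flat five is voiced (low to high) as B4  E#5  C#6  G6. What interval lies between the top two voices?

d5

Those voices are C#6 and G6.
C# up to G is 6 semitones, a half step narrower than a perfect fifth, so the interval is diminished.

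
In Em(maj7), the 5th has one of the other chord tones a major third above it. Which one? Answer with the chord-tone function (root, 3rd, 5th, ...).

The chord tones of Em(maj7) are E G B D#.
The 5th is B. A major third above B is D#.
D# is the chord's 7th.

7th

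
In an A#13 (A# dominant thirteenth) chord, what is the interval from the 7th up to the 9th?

major third

A#13 is spelled A#–C##–E#–G#–B#–F##.
So we need the interval from G# up to B#.
G# up to B# spans 3 letter names and 4 semitones — a major third.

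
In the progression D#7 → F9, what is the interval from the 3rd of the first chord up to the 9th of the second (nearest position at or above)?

diminished 2nd

D#7 has F## as its 3rd, and F9 has G as its 9th.
F## up to G is 0 semitones, a whole step narrower than a major second, so the interval is diminished.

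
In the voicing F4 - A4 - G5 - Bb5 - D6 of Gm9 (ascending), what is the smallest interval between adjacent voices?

minor 3rd

Adjacent intervals: F4→A4 = major third; A4→G5 = minor seventh; G5→Bb5 = minor third; Bb5→D6 = major third.
The smallest is G5 to Bb5, a minor third (3 semitones).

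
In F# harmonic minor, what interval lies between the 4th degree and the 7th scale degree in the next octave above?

augmented eleventh

The scale runs F# G# A B C# D E#.
That puts B below E#.
11 letter names make it an eleventh; at 18 semitones (a half step wider than perfect) the quality is augmented.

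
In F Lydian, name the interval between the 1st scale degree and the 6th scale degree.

major sixth

The scale runs F G A B C D E.
So we need the interval from F up to D.
Counting 6 letters and 9 half steps from F gives a major sixth.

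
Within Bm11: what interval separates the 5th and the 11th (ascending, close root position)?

minor seventh

B minor eleventh is spelled B, D, F#, A, C#, E.
So we need the interval from F# up to E.
F# up to E is 10 semitones, a half step narrower than a major seventh, so the interval is minor.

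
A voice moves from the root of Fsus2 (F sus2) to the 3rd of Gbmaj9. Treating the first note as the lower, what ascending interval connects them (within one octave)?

Fsus2 (F sus2) has F as its root, and Gbmaj9 has Bb as its 3rd.
F up to Bb spans 4 letter names and 5 semitones — a perfect fourth.

P4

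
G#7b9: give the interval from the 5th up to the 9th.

G# dominant seventh flat nine is spelled G# B# D# F# A.
5th = D#; 9th = A.
5 letter names make it a fifth; at 6 semitones (a half step narrower than perfect) the quality is diminished.

d5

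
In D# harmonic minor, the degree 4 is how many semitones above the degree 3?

The scale is D# E# F# G# A# B C##.
F# up to G# is a major second — 2 semitones.

2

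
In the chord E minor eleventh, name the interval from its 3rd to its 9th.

The chord tones of Em11 are E G B D F♯ A.
So we need the interval from G up to F♯.
From G to F♯ is 11 semitones, exactly the major seventh.

major seventh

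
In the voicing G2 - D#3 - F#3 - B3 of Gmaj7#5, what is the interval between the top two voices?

perfect 4th

Those voices are F#3 and B3.
F# up to B spans 4 letter names and 5 semitones — a perfect fourth.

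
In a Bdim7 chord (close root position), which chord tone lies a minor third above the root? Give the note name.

B diminished seventh: B-D-F-A♭.
The root is B. A minor third above B is D.
D is the chord's 3rd.

D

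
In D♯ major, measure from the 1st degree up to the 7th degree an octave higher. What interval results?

M14

The scale runs D♯ E♯ F𝄪 G♯ A♯ B♯ C𝄪.
1st degree = D♯; degree 7 (up an octave) = C𝄪.
D♯ up to C𝄪 spans 14 letter names and 23 semitones — a major fourteenth.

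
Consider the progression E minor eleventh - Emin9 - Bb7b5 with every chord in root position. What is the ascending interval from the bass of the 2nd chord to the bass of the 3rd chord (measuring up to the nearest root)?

The roots are E and Bb.
E up to Bb is 6 semitones, a half step narrower than a perfect fifth, so the interval is diminished.

diminished fifth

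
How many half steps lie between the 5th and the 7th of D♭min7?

3

The chord tones of D♭ minor seventh are D♭, F♭, A♭, C♭.
A♭ to C♭ is a minor third: 3 semitones.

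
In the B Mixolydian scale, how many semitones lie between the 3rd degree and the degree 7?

The scale is B C# D# E F# G# A.
D# up to A is a diminished fifth — 6 semitones.

6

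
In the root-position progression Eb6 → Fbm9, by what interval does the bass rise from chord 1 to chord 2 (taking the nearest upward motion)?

minor 2nd

The roots are Eb and Fb.
From Eb to Fb: 1 semitone over a second = minor.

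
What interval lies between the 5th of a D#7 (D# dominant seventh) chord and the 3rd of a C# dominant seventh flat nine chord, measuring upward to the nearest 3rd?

perfect fifth

D#7 (D# dominant seventh) has A# as its 5th, and C# dominant seventh flat nine has E# as its 3rd.
From A# to E# is 7 semitones, exactly the perfect fifth.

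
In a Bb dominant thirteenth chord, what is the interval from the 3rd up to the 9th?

m7

Spelling the chord: Bb D F Ab C G.
So we need the interval from D up to C.
7 letter names make it a seventh; at 10 semitones (a half step narrower than major) the quality is minor.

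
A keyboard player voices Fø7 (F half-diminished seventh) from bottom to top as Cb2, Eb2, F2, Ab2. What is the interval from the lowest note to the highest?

The outer voices are Cb2 and Ab2.
Cb up to Ab spans 6 letter names and 9 semitones — a major sixth.

major 6th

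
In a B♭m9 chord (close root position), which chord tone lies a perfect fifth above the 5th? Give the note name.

The chord tones of B♭min9 are B♭ D♭ F A♭ C.
The 5th is F. A perfect fifth above F is C.
C is the chord's 9th.

C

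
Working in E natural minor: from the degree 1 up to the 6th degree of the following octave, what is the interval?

The scale runs E F♯ G A B C D.
The degree 1 is E and the 6th degree (up an octave) is C.
E up to C is 20 semitones, a half step narrower than a major thirteenth, so the interval is minor.

minor 13th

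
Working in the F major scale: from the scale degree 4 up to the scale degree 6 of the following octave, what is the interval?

major tenth

The scale runs F G A Bb C D E.
That puts Bb below D.
From Bb to D is 16 semitones, exactly the major tenth.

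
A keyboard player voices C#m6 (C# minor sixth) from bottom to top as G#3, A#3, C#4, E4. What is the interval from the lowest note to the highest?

minor sixth

The outer voices are G#3 and E4.
From G# to E: 8 semitones over a sixth = minor.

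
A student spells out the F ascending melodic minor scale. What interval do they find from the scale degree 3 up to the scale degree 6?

The scale runs F G A♭ B♭ C D E.
Scale degree 3 = A♭; 6th scale degree = D.
From A♭ to D: 6 semitones over a fourth = augmented.

augmented fourth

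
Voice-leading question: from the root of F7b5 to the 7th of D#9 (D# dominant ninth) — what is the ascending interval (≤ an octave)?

The root of F7b5 is F; the 7th of D#9 (D# dominant ninth) is C#.
F up to C# is 8 semitones, a half step wider than a perfect fifth, so the interval is augmented.

augmented fifth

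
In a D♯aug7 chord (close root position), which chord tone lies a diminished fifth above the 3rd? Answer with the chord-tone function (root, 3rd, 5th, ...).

D♯7#5 (D♯ augmented seventh): D♯ F𝄪 A𝄪 C♯.
The 3rd is F𝄪. A diminished fifth above F𝄪 is C♯.
C♯ is the chord's 7th.

7th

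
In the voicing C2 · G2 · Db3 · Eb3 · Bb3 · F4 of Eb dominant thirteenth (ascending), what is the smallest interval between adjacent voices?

Adjacent intervals: C2→G2 = perfect fifth; G2→Db3 = diminished fifth; Db3→Eb3 = major second; Eb3→Bb3 = perfect fifth; Bb3→F4 = perfect fifth.
The smallest is Db3 to Eb3, a major second (2 semitones).

major second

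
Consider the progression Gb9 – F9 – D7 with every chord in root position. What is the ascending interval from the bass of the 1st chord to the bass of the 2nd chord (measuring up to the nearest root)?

The roots are Gb and F.
Gb up to F spans 7 letter names and 11 semitones — a major seventh.

M7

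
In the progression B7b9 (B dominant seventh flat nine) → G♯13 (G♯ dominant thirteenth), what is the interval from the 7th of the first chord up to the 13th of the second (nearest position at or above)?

The 7th of B7b9 (B dominant seventh flat nine) is A; the 13th of G♯13 (G♯ dominant thirteenth) is E♯.
5 letter names make it a fifth; at 8 semitones (a half step wider than perfect) the quality is augmented.

augmented 5th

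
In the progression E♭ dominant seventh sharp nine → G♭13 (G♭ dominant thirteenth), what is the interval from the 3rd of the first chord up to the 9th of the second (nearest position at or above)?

E♭ dominant seventh sharp nine has G as its 3rd, and G♭13 (G♭ dominant thirteenth) has A♭ as its 9th.
From G to A♭: 1 semitone over a second = minor.

m2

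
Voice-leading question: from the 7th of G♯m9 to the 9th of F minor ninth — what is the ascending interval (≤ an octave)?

G♯m9 has F♯ as its 7th, and F minor ninth has G as its 9th.
F♯ up to G is 1 semitone, a half step narrower than a major second, so the interval is minor.

minor 2nd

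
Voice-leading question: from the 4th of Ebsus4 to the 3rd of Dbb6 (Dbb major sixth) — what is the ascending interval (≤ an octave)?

Ebsus4 has Ab as its 4th, and Dbb6 (Dbb major sixth) has Fb as its 3rd.
From Ab to Fb: 8 semitones over a sixth = minor.

minor sixth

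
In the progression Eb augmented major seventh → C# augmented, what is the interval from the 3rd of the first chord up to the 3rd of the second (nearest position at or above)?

The 3rd of Eb augmented major seventh is G; the 3rd of C# augmented is E#.
6 letter names make it a sixth; at 10 semitones (a half step wider than major) the quality is augmented.

augmented sixth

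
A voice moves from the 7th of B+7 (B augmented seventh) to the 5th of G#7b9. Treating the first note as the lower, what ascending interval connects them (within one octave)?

The 7th of B+7 (B augmented seventh) is A; the 5th of G#7b9 is D#.
A up to D# is 6 semitones, a half step wider than a perfect fourth, so the interval is augmented.

augmented fourth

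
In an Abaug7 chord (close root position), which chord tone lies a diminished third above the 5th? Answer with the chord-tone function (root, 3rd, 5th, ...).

The chord tones of Abaug7 are Ab-C-E-Gb.
The 5th is E. A diminished third above E is Gb.
Gb is the chord's 7th.

7th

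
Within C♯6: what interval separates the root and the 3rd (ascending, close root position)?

C♯ major sixth: C♯-E♯-G♯-A♯.
That puts C♯ below E♯.
From C♯ to E♯ is 4 semitones, exactly the major third.

major third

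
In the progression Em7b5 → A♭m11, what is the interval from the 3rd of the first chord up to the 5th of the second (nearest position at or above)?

minor sixth

The 3rd of Em7b5 is G; the 5th of A♭m11 is E♭.
From G to E♭: 8 semitones over a sixth = minor.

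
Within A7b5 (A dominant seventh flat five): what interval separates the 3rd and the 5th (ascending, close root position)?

A7b5 (A dominant seventh flat five): A-C♯-E♭-G.
So we need the interval from C♯ up to E♭.
C♯ up to E♭ is 2 semitones, a whole step narrower than a major third, so the interval is diminished.

diminished 3rd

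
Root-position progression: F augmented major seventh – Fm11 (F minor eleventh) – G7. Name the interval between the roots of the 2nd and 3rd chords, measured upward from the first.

major 2nd

The roots are F and G.
F up to G spans 2 letter names and 2 semitones — a major second.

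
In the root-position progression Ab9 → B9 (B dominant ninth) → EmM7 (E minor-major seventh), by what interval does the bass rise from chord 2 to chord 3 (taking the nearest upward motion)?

P4

The roots are B and E.
B up to E spans 4 letter names and 5 semitones — a perfect fourth.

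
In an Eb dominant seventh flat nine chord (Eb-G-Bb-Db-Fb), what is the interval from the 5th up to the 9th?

diminished 5th

So we need the interval from Bb up to Fb.
Bb up to Fb is 6 semitones, a half step narrower than a perfect fifth, so the interval is diminished.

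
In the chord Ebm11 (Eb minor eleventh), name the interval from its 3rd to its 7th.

P5

The chord tones of Ebm11 (Eb minor eleventh) are Eb–Gb–Bb–Db–F–Ab.
So we need the interval from Gb up to Db.
Gb up to Db spans 5 letter names and 7 semitones — a perfect fifth.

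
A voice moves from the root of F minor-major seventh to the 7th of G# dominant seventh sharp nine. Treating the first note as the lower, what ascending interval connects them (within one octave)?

The root of F minor-major seventh is F; the 7th of G# dominant seventh sharp nine is F#.
1 letter names make it a unison; at 1 semitone (a half step wider than perfect) the quality is augmented.

augmented unison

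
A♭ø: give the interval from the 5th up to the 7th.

The chord tones of A♭ half-diminished seventh are A♭–C♭–E𝄫–G♭.
The 5th is E𝄫 and the 7th is G♭.
Counting 3 letters and 4 half steps from E𝄫 gives a major third.

major third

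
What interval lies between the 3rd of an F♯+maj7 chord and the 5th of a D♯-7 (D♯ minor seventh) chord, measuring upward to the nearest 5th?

F♯+maj7 has A♯ as its 3rd, and D♯-7 (D♯ minor seventh) has A♯ as its 5th.
A♯ up to A♯ spans 1 letter names and 0 semitones — a perfect unison.

perfect 1st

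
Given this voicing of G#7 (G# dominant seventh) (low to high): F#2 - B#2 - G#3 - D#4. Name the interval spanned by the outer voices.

The outer voices are F#2 and D#4.
From F# to D# is 21 semitones, exactly the major thirteenth.

major 13th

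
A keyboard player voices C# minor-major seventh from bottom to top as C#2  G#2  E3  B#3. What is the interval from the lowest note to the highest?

major fourteenth

The outer voices are C#2 and B#3.
Counting 14 letters and 23 half steps from C# gives a major fourteenth.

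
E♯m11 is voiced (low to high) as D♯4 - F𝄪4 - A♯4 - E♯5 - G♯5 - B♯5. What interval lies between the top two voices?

Those voices are G♯5 and B♯5.
G♯ up to B♯ spans 3 letter names and 4 semitones — a major third.

major third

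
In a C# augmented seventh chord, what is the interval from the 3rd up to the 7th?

C#aug7: C#–E#–G##–B.
That puts E# below B.
5 letter names make it a fifth; at 6 semitones (a half step narrower than perfect) the quality is diminished.
This 3–7 tritone is the characteristic tension at the heart of the dominant sound.

diminished fifth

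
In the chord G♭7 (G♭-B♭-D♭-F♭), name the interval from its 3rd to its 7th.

3rd = B♭; 7th = F♭.
5 letter names make it a fifth; at 6 semitones (a half step narrower than perfect) the quality is diminished.
That tritone between 3rd and 7th is what gives the dominant seventh its pull toward resolution.

diminished fifth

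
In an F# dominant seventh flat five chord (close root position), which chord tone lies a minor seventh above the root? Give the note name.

E

F# dominant seventh flat five: F#–A#–C–E.
The root is F#. A minor seventh above F# is E.
E is the chord's 7th.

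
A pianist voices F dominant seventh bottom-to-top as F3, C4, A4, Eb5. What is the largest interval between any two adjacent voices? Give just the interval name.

Adjacent intervals: F3→C4 = perfect fifth; C4→A4 = major sixth; A4→Eb5 = diminished fifth.
The largest is C4 to A4, a major sixth (9 semitones).

major sixth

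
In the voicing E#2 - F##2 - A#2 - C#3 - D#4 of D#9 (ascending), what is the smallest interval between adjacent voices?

Adjacent intervals: E#2→F##2 = major second; F##2→A#2 = minor third; A#2→C#3 = minor third; C#3→D#4 = major ninth.
The smallest is E#2 to F##2, a major second (2 semitones).

major 2nd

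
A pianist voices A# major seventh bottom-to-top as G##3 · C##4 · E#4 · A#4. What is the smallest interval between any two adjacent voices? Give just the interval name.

minor third

Adjacent intervals: G##3→C##4 = perfect fourth; C##4→E#4 = minor third; E#4→A#4 = perfect fourth.
The smallest is C##4 to E#4, a minor third (3 semitones).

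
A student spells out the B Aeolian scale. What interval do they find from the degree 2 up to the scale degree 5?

perfect fourth

B natural minor: B C♯ D E F♯ G A.
Degree 2 = C♯; 5th degree = F♯.
From C♯ to F♯ is 5 semitones, exactly the perfect fourth.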